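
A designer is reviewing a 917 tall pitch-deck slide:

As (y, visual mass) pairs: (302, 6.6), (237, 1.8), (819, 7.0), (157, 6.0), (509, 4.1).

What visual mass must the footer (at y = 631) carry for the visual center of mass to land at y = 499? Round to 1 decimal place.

w ≈ 11.7

Fixed elements: Σw = 6.6 + 1.8 + 7.0 + 6.0 + 4.1 = 25.5, Σw·y = 6.6·302 + 1.8·237 + 7.0·819 + 6.0·157 + 4.1·509 = 11181.7.
For the centroid to hit 499: (11181.7 + w·631) / (25.5 + w) = 499.
Rearranging, w·(631 − 499) = 499·25.5 − 11181.7 = 1542.8, so w ≈ 1542.8/132 = 11.69.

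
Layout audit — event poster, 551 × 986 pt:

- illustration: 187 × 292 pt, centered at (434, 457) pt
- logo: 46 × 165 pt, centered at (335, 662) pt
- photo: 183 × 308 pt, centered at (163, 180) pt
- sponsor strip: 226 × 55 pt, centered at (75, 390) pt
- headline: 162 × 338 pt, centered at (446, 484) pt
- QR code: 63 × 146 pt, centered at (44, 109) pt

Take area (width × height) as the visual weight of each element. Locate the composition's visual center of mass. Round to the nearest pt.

Taking area as weight: illustration 187·292 = 54604, logo 46·165 = 7590, photo 183·308 = 56364, sponsor strip 226·55 = 12430, headline 162·338 = 54756, QR code 63·146 = 9198. Sum 194942.
x: moment 61186256 / weight 194942 ≈ 313.87
y: moment 72476314 / weight 194942 ≈ 371.78

(314, 372)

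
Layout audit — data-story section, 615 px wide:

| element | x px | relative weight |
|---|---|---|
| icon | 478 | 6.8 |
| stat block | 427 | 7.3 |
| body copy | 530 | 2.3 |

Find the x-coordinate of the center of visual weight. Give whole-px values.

Σw = 6.8 + 7.3 + 2.3 = 16.4.
x-moment: 6.8·478 + 7.3·427 + 2.3·530 = 7586.5; centroid 7586.5/16.4 ≈ 462.59.

x ≈ 463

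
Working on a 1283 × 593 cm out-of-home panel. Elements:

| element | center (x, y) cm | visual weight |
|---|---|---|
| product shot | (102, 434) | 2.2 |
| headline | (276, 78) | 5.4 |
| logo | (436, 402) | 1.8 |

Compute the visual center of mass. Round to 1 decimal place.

Weights sum to 2.2 + 5.4 + 1.8 = 9.4.
Σw·x = 2.2·102 + 5.4·276 + 1.8·436 = 2499.6, so x̄ = 2499.6/9.4 ≈ 265.91.
Σw·y = 2.2·434 + 5.4·78 + 1.8·402 = 2099.6, so ȳ = 2099.6/9.4 ≈ 223.36.

(265.9, 223.4)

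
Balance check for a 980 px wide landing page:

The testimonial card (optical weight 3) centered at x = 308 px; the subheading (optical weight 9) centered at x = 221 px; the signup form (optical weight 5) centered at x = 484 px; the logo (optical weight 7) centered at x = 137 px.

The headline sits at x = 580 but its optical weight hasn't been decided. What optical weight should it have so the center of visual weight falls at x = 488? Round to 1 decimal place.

Known weights sum to 3 + 9 + 5 + 7 = 24; their moment is 3·308 + 9·221 + 5·484 + 7·137 = 6292.
For the centroid to hit 488: (6292 + w·580) / (24 + w) = 488.
Solving: w = (488·24 − 6292) / (580 − 488) = 5420 / 92 ≈ 58.91.

w ≈ 58.9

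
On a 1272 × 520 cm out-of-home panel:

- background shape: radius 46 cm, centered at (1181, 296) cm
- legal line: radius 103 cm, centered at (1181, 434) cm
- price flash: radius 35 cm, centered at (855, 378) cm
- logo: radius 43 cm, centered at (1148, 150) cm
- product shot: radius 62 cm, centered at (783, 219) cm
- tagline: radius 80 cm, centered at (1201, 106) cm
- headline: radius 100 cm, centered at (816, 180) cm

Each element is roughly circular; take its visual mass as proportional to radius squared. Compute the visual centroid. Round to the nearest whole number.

(1028, 258)

r² weights: background shape 46² = 2116, legal line 103² = 10609, price flash 35² = 1225, logo 43² = 1849, product shot 62² = 3844, tagline 80² = 6400, headline 100² = 10000. Total = 36043.
x: (2116·1181 + 10609·1181 + 1225·855 + 1849·1148 + 3844·783 + 6400·1201 + 10000·816) / 36043 = 37054504 / 36043 ≈ 1028.06
y: (2116·296 + 10609·434 + 1225·378 + 1849·150 + 3844·219 + 6400·106 + 10000·180) / 36043 = 9291278 / 36043 ≈ 257.78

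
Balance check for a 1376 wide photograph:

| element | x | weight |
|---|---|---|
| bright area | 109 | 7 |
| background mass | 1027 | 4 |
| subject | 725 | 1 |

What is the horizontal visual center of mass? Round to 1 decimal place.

x ≈ 466.3

Total weight = 7 + 4 + 1 = 12.
Σw·x = 7·109 + 4·1027 + 1·725 = 5596, so x̄ = 5596/12 ≈ 466.33.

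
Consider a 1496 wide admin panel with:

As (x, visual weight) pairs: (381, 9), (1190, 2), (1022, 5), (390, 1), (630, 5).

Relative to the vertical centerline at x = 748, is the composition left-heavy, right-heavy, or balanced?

Σw = 9 + 2 + 5 + 1 + 5 = 22.
x: (9·381 + 2·1190 + 5·1022 + 1·390 + 5·630) / 22 = 14459 / 22 ≈ 657.23
657.2 vs midline 748 → left-heavy.

left-heavy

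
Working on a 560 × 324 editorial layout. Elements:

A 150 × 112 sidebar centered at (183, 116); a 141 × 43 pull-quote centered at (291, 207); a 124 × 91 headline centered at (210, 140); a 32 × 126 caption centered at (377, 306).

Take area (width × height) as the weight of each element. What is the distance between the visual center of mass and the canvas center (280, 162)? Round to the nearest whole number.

≈ 52

Taking area as weight: sidebar 150·112 = 16800, pull-quote 141·43 = 6063, headline 124·91 = 11284, caption 32·126 = 4032. Sum 38179.
Σw·x = 16800·183 + 6063·291 + 11284·210 + 4032·377 = 8728437, so x̄ = 8728437/38179 ≈ 228.62.
Σw·y = 16800·116 + 6063·207 + 11284·140 + 4032·306 = 6017393, so ȳ = 6017393/38179 ≈ 157.61.
Offset from (280, 162): Δx ≈ -51.38, Δy ≈ -4.39; distance = √(Δx² + Δy²) ≈ 51.57.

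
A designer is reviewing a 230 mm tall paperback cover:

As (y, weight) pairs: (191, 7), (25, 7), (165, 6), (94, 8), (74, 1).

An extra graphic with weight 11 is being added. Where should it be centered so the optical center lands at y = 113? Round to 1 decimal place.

y ≈ 108.4

After adding the extra graphic, total weight = 7 + 7 + 6 + 8 + 1 + 11 = 40.
y: need Σw·y = 40·113 = 4520. Existing = 7·191 + 7·25 + 6·165 + 8·94 + 1·74 = 3328. Remainder 1192 / 11 ≈ 108.36.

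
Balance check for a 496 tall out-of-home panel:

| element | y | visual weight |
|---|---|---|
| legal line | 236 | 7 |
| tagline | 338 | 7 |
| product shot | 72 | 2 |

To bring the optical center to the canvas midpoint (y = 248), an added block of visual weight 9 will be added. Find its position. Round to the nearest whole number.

With the added block, Σw becomes 7 + 7 + 2 + 9 = 25.
y: need Σw·y = 25·248 = 6200. Existing = 7·236 + 7·338 + 2·72 = 4162. Remainder 2038 / 9 ≈ 226.44.

y ≈ 226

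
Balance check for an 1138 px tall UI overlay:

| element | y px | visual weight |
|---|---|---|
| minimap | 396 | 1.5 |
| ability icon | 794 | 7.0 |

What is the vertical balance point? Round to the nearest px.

y ≈ 724

Weights sum to 1.5 + 7.0 = 8.5.
Σw·y = 1.5·396 + 7.0·794 = 6152.0, so ȳ = 6152.0/8.5 ≈ 723.76.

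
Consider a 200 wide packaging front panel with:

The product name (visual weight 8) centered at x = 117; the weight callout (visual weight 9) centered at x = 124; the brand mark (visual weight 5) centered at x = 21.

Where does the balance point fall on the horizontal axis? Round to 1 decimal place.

x ≈ 98.0

Weights sum to 8 + 9 + 5 = 22.
x-moment: 8·117 + 9·124 + 5·21 = 2157; centroid 2157/22 ≈ 98.05.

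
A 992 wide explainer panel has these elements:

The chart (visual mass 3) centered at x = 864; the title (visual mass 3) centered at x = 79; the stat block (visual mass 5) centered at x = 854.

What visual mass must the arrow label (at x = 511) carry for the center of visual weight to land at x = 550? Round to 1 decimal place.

Existing Σw = 11 (3 + 3 + 5); existing moment 3·864 + 3·79 + 5·854 = 7099.
Set Σw·x/Σw = 550: (7099 + 511w) = 550·(11 + w).
So w = (550·11 − 7099)/(511 − 550) = -1049/-39 ≈ 26.90.

w ≈ 26.9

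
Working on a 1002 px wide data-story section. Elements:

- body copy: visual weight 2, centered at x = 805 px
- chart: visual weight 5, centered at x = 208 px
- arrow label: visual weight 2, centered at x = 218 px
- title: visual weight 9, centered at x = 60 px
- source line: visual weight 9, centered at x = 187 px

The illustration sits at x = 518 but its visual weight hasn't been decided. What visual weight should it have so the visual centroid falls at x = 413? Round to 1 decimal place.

Fixed elements: Σw = 2 + 5 + 2 + 9 + 9 = 27, Σw·x = 2·805 + 5·208 + 2·218 + 9·60 + 9·187 = 5309.
Balance at x = 413 requires (5309 + w·518) / (27 + w) = 413.
Solving: w = (413·27 − 5309) / (518 − 413) = 5842 / 105 ≈ 55.64.

w ≈ 55.6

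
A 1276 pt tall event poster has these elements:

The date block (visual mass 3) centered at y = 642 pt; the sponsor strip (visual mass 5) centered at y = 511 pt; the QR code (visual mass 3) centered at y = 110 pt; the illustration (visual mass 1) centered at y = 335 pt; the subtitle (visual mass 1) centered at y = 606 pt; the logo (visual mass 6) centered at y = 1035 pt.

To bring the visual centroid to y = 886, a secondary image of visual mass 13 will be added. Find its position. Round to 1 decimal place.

y ≈ 1260.8

With the secondary image, Σw becomes 3 + 5 + 3 + 1 + 1 + 6 + 13 = 32.
y: need Σw·y = 32·886 = 28352. Existing = 3·642 + 5·511 + 3·110 + 1·335 + 1·606 + 6·1035 = 11962. Remainder 16390 / 13 ≈ 1260.77.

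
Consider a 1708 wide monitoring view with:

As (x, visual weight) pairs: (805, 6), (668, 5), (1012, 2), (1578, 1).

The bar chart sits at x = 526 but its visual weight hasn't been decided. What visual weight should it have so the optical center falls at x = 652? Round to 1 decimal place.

w ≈ 21.0

Known weights sum to 6 + 5 + 2 + 1 = 14; their moment is 6·805 + 5·668 + 2·1012 + 1·1578 = 11772.
Set Σw·x/Σw = 652: (11772 + 526w) = 652·(14 + w).
Rearranging, w·(526 − 652) = 652·14 − 11772 = -2644, so w ≈ -2644/-126 = 20.98.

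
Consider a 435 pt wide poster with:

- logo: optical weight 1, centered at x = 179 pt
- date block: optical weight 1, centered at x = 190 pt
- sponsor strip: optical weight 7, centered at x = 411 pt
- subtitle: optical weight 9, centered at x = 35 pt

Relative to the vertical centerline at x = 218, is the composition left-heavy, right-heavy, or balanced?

left-heavy

Total weight = 1 + 1 + 7 + 9 = 18.
Σw·x = 1·179 + 1·190 + 7·411 + 9·35 = 3561, so x̄ = 3561/18 ≈ 197.83.
197.8 vs midline 218 → left-heavy.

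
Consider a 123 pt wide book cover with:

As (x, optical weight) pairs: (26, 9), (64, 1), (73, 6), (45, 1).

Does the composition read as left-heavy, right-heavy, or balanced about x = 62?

Σw = 9 + 1 + 6 + 1 = 17.
Σw·x = 9·26 + 1·64 + 6·73 + 1·45 = 781, so x̄ = 781/17 ≈ 45.94.
Since 45.9 is left of 62, the composition reads left-heavy.

left-heavy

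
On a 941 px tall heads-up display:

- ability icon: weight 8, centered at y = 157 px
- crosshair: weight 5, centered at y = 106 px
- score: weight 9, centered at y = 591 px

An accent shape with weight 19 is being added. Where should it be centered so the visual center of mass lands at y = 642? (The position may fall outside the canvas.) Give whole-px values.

y ≈ 1011

With the accent shape, Σw becomes 8 + 5 + 9 + 19 = 41.
Along y: (7105 + 19·y) / 41 = 642 (existing moment 8·157 + 5·106 + 9·591 = 7105) ⇒ y = (26322 − 7105) / 19 ≈ 1011.42.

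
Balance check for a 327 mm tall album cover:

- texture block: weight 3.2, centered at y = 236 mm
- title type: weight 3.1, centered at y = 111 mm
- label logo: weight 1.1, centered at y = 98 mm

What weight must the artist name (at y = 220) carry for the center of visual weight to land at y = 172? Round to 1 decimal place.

Known weights sum to 3.2 + 3.1 + 1.1 = 7.4; their moment is 3.2·236 + 3.1·111 + 1.1·98 = 1207.1.
Set Σw·y/Σw = 172: (1207.1 + 220w) = 172·(7.4 + w).
Rearranging, w·(220 − 172) = 172·7.4 − 1207.1 = 65.7, so w ≈ 65.7/48 = 1.37.

w ≈ 1.4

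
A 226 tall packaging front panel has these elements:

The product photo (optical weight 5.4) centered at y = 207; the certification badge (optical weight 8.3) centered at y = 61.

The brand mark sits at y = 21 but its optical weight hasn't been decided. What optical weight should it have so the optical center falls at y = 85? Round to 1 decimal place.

Fixed elements: Σw = 5.4 + 8.3 = 13.7, Σw·y = 5.4·207 + 8.3·61 = 1624.1.
Set Σw·y/Σw = 85: (1624.1 + 21w) = 85·(13.7 + w).
So w = (85·13.7 − 1624.1)/(21 − 85) = -459.6/-64 ≈ 7.18.

w ≈ 7.2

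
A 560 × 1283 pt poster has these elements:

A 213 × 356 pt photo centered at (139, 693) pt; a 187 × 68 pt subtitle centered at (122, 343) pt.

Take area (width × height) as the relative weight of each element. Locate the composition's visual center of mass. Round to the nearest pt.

Taking area as weight: photo 213·356 = 75828, subtitle 187·68 = 12716. Sum 88544.
Σw·x = 75828·139 + 12716·122 = 12091444, so x̄ = 12091444/88544 ≈ 136.56.
Σw·y = 75828·693 + 12716·343 = 56910392, so ȳ = 56910392/88544 ≈ 642.74.

(137, 643)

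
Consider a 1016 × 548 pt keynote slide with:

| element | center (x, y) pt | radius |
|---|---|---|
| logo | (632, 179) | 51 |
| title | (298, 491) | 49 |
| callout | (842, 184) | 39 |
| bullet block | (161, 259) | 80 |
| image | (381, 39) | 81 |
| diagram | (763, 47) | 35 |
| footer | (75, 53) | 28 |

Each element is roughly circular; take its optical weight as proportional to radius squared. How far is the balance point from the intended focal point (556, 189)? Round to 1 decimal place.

≈ 176.3 pt

r² weights: logo 51² = 2601, title 49² = 2401, callout 39² = 1521, bullet block 80² = 6400, image 81² = 6561, diagram 35² = 1225, footer 28² = 784. Total = 21493.
x: moment 8163628 / weight 21493 ≈ 379.83
Σw·y = 3936940; ȳ = 3936940/21493 ≈ 183.17.
From (556, 189): dx = -176.17, dy = -5.83, so the distance is √(dx²+dy²) ≈ 176.27.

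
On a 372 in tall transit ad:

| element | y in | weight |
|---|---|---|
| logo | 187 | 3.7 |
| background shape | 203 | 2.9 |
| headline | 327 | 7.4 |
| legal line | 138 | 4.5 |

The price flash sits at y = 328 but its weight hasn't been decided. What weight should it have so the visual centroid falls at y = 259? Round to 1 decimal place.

w ≈ 6.8

Fixed elements: Σw = 3.7 + 2.9 + 7.4 + 4.5 = 18.5, Σw·y = 3.7·187 + 2.9·203 + 7.4·327 + 4.5·138 = 4321.4.
Set Σw·y/Σw = 259: (4321.4 + 328w) = 259·(18.5 + w).
So w = (259·18.5 − 4321.4)/(328 − 259) = 470.1/69 ≈ 6.81.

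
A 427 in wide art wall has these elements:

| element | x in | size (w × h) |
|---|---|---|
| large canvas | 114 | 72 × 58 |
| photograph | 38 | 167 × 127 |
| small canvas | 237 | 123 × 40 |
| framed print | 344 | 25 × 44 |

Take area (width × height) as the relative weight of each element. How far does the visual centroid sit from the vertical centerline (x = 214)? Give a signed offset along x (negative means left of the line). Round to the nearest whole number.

Areas: large canvas 72·58 = 4176, photograph 167·127 = 21209, small canvas 123·40 = 4920, framed print 25·44 = 1100. Total weight = 31405.
Σw·x = 4176·114 + 21209·38 + 4920·237 + 1100·344 = 2826446, so x̄ = 2826446/31405 ≈ 90.00.
Difference: 90.00 − 214 ≈ -124.00.

≈ -124 in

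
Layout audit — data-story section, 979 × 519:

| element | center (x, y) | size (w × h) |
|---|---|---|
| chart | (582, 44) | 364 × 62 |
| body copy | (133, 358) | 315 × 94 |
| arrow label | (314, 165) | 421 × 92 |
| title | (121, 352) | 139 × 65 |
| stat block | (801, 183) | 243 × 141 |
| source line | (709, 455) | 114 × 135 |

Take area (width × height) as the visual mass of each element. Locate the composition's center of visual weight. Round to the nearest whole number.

Areas: chart 364·62 = 22568, body copy 315·94 = 29610, arrow label 421·92 = 38732, title 139·65 = 9035, stat block 243·141 = 34263, source line 114·135 = 15390. Total weight = 149598.
x: moment 68683962 / weight 149598 ≈ 459.12
y: moment 34437051 / weight 149598 ≈ 230.20

(459, 230)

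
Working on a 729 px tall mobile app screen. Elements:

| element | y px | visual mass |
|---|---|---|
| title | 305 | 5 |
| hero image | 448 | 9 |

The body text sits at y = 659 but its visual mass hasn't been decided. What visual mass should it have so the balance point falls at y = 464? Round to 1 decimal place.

Fixed elements: Σw = 5 + 9 = 14, Σw·y = 5·305 + 9·448 = 5557.
Balance at y = 464 requires (5557 + w·659) / (14 + w) = 464.
So w = (464·14 − 5557)/(659 − 464) = 939/195 ≈ 4.82.

w ≈ 4.8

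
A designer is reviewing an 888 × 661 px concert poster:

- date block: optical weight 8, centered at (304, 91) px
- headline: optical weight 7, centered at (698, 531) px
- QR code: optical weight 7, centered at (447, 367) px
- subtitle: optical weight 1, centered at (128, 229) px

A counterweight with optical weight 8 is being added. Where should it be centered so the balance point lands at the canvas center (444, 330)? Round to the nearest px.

(399, 373)

New total weight: (8 + 7 + 7 + 1) + 8 = 31.
x: target moment 31×444 = 13764; current 8·304 + 7·698 + 7·447 + 1·128 = 10575; the counterweight supplies 3189, so x = 3189/8 ≈ 398.62.
y: target moment 31×330 = 10230; current 8·91 + 7·531 + 7·367 + 1·229 = 7243; the counterweight supplies 2987, so y = 2987/8 ≈ 373.38.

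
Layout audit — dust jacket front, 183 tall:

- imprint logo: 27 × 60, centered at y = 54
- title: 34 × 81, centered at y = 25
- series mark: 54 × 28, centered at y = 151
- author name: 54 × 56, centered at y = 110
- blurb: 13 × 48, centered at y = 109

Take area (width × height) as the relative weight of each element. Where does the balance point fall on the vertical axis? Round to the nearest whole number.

y ≈ 82

Areas: imprint logo 27·60 = 1620, title 34·81 = 2754, series mark 54·28 = 1512, author name 54·56 = 3024, blurb 13·48 = 624. Total weight = 9534.
y-moment: 1620·54 + 2754·25 + 1512·151 + 3024·110 + 624·109 = 785298; centroid 785298/9534 ≈ 82.37.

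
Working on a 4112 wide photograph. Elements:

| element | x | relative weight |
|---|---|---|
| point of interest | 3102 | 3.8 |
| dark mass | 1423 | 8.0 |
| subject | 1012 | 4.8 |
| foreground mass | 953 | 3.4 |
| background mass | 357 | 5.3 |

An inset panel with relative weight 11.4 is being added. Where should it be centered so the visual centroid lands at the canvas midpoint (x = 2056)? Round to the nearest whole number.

x ≈ 3710

With the inset panel, Σw becomes 3.8 + 8.0 + 4.8 + 3.4 + 5.3 + 11.4 = 36.7.
x: target moment 36.7×2056 = 75455.2; current 3.8·3102 + 8.0·1423 + 4.8·1012 + 3.4·953 + 5.3·357 = 33161.5; the inset panel supplies 42293.7, so x = 42293.7/11.4 ≈ 3709.97.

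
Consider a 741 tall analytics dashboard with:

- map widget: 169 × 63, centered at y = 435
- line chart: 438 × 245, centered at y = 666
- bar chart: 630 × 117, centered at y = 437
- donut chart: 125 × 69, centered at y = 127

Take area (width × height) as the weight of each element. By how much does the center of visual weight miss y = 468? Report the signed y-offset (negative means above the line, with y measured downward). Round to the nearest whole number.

Taking area as weight: map widget 169·63 = 10647, line chart 438·245 = 107310, bar chart 630·117 = 73710, donut chart 125·69 = 8625. Sum 200292.
y-moment: 10647·435 + 107310·666 + 73710·437 + 8625·127 = 109406550; centroid 109406550/200292 ≈ 546.24.
Difference: 546.24 − 468 ≈ 78.24.

≈ 78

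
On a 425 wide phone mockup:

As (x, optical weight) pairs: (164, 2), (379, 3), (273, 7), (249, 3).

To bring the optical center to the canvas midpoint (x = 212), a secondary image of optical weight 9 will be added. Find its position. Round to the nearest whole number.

x ≈ 107

With the secondary image, Σw becomes 2 + 3 + 7 + 3 + 9 = 24.
x: target moment 24×212 = 5088; current 2·164 + 3·379 + 7·273 + 3·249 = 4123; the secondary image supplies 965, so x = 965/9 ≈ 107.22.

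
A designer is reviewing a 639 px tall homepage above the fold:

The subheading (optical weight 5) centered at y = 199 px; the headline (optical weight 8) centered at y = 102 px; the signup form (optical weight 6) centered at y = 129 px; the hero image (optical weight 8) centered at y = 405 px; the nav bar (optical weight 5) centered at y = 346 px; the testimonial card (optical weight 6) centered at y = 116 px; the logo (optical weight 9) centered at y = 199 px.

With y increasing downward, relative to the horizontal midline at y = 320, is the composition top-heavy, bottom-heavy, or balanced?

top-heavy

Total weight = 5 + 8 + 6 + 8 + 5 + 6 + 9 = 47.
Σw·y = 10042; ȳ = 10042/47 ≈ 213.66.
213.7 vs midline 320 → top-heavy.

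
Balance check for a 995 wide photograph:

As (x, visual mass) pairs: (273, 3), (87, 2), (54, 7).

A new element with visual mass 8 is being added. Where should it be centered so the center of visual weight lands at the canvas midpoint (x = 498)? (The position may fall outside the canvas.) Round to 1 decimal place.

x ≈ 1073.6

With the new element, Σw becomes 3 + 2 + 7 + 8 = 20.
x: need Σw·x = 20·498 = 9960. Existing = 3·273 + 2·87 + 7·54 = 1371. Remainder 8589 / 8 ≈ 1073.62.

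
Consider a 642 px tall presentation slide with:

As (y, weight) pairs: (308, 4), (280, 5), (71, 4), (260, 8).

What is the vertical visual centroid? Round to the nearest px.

y ≈ 238

Weights sum to 4 + 5 + 4 + 8 = 21.
y-moment: 4·308 + 5·280 + 4·71 + 8·260 = 4996; centroid 4996/21 ≈ 237.90.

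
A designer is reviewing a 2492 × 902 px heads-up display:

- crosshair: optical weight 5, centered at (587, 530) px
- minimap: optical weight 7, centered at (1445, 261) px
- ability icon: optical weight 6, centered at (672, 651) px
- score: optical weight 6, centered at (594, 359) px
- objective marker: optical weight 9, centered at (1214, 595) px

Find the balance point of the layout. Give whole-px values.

(957, 482)

Weights sum to 5 + 7 + 6 + 6 + 9 = 33.
x: (5·587 + 7·1445 + 6·672 + 6·594 + 9·1214) / 33 = 31572 / 33 ≈ 956.73
y: (5·530 + 7·261 + 6·651 + 6·359 + 9·595) / 33 = 15892 / 33 ≈ 481.58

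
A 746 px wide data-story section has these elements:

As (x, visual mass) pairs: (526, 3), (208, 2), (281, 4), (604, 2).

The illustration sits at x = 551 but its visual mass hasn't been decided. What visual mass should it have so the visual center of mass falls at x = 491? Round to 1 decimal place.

Fixed elements: Σw = 3 + 2 + 4 + 2 = 11, Σw·x = 3·526 + 2·208 + 4·281 + 2·604 = 4326.
Balance at x = 491 requires (4326 + w·551) / (11 + w) = 491.
So w = (491·11 − 4326)/(551 − 491) = 1075/60 ≈ 17.92.

w ≈ 17.9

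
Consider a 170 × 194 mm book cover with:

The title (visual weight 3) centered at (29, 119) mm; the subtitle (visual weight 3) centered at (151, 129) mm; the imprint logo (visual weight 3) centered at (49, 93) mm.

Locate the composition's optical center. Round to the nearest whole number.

Total weight = 3 + 3 + 3 = 9.
x: (3·29 + 3·151 + 3·49) / 9 = 687 / 9 ≈ 76.33
y: (3·119 + 3·129 + 3·93) / 9 = 1023 / 9 ≈ 113.67

(76, 114)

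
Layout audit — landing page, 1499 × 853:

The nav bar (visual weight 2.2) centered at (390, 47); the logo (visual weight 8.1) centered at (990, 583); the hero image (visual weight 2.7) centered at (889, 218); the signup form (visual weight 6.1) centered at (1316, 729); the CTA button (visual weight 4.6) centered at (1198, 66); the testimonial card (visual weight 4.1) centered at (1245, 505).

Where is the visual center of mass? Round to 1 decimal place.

(1076.3, 440.1)

Weights sum to 2.2 + 8.1 + 2.7 + 6.1 + 4.6 + 4.1 = 27.8.
Σw·x = 29920.2; x̄ = 29920.2/27.8 ≈ 1076.27.
Σw·y = 12235.3; ȳ = 12235.3/27.8 ≈ 440.12.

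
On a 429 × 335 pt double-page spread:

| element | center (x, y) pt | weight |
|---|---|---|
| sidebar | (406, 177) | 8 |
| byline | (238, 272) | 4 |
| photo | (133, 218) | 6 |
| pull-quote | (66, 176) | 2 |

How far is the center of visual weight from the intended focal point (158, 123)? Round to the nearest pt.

Weights sum to 8 + 4 + 6 + 2 = 20.
Σw·x = 8·406 + 4·238 + 6·133 + 2·66 = 5130, so x̄ = 5130/20 ≈ 256.50.
Σw·y = 8·177 + 4·272 + 6·218 + 2·176 = 4164, so ȳ = 4164/20 ≈ 208.20.
From (158, 123): dx = 98.50, dy = 85.20, so the distance is √(dx²+dy²) ≈ 130.24.

≈ 130 pt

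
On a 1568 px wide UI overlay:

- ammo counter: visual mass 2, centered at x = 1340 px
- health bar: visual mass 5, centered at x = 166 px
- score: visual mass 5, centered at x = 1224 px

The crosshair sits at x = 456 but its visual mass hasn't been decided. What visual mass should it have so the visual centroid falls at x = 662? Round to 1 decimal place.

Fixed elements: Σw = 2 + 5 + 5 = 12, Σw·x = 2·1340 + 5·166 + 5·1224 = 9630.
Balance at x = 662 requires (9630 + w·456) / (12 + w) = 662.
So w = (662·12 − 9630)/(456 − 662) = -1686/-206 ≈ 8.18.

w ≈ 8.2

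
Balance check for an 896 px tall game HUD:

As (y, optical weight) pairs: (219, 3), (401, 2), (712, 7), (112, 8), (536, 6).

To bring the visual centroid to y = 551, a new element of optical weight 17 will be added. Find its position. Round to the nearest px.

New total weight: (3 + 2 + 7 + 8 + 6) + 17 = 43.
Along y: (10555 + 17·y) / 43 = 551 (existing moment 3·219 + 2·401 + 7·712 + 8·112 + 6·536 = 10555) ⇒ y = (23693 − 10555) / 17 ≈ 772.82.

y ≈ 773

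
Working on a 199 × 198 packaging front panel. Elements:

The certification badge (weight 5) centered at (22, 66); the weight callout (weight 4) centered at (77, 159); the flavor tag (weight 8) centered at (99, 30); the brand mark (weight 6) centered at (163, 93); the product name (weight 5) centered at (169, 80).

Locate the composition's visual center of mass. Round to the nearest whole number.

(108, 77)

Σw = 5 + 4 + 8 + 6 + 5 = 28.
Σw·x = 5·22 + 4·77 + 8·99 + 6·163 + 5·169 = 3033, so x̄ = 3033/28 ≈ 108.32.
Σw·y = 5·66 + 4·159 + 8·30 + 6·93 + 5·80 = 2164, so ȳ = 2164/28 ≈ 77.29.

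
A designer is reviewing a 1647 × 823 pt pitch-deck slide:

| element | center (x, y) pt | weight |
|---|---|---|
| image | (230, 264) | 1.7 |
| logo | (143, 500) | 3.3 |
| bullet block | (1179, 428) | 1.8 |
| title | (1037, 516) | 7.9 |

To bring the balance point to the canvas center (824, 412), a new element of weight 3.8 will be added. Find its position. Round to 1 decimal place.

After adding the new element, total weight = 1.7 + 3.3 + 1.8 + 7.9 + 3.8 = 18.5.
x: need Σw·x = 18.5·824 = 15244.0. Existing = 1.7·230 + 3.3·143 + 1.8·1179 + 7.9·1037 = 11177.4. Remainder 4066.6 / 3.8 ≈ 1070.16.
y: need Σw·y = 18.5·412 = 7622.0. Existing = 1.7·264 + 3.3·500 + 1.8·428 + 7.9·516 = 6945.6. Remainder 676.4 / 3.8 ≈ 178.00.

(1070.2, 178.0)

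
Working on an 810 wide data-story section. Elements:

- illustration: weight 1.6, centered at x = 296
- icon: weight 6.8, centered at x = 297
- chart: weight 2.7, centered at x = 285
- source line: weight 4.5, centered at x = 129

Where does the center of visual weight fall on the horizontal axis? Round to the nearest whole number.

x ≈ 246

Weights sum to 1.6 + 6.8 + 2.7 + 4.5 = 15.6.
x-moment: 1.6·296 + 6.8·297 + 2.7·285 + 4.5·129 = 3843.2; centroid 3843.2/15.6 ≈ 246.36.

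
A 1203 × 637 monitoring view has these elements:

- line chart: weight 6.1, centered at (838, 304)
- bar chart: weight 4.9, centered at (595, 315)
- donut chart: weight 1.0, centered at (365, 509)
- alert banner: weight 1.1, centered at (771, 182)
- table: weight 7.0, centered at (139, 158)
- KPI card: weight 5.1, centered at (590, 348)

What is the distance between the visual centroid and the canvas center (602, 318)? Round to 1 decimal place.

Total weight = 6.1 + 4.9 + 1.0 + 1.1 + 7.0 + 5.1 = 25.2.
Σw·x = 6.1·838 + 4.9·595 + 1.0·365 + 1.1·771 + 7.0·139 + 5.1·590 = 13222.4, so x̄ = 13222.4/25.2 ≈ 524.70.
Σw·y = 6.1·304 + 4.9·315 + 1.0·509 + 1.1·182 + 7.0·158 + 5.1·348 = 6987.9, so ȳ = 6987.9/25.2 ≈ 277.30.
From (602, 318): dx = -77.30, dy = -40.70, so the distance is √(dx²+dy²) ≈ 87.36.

≈ 87.4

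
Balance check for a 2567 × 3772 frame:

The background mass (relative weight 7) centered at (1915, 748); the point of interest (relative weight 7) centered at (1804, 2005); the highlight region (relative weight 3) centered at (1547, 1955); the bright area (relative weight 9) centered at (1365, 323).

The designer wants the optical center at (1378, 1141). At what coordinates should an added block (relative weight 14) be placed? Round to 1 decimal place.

(868.6, 1256.9)

New total weight: (7 + 7 + 3 + 9) + 14 = 40.
Along x: (42959 + 14·x) / 40 = 1378 (existing moment 7·1915 + 7·1804 + 3·1547 + 9·1365 = 42959) ⇒ x = (55120 − 42959) / 14 ≈ 868.64.
Along y: (28043 + 14·y) / 40 = 1141 (existing moment 7·748 + 7·2005 + 3·1955 + 9·323 = 28043) ⇒ y = (45640 − 28043) / 14 ≈ 1256.93.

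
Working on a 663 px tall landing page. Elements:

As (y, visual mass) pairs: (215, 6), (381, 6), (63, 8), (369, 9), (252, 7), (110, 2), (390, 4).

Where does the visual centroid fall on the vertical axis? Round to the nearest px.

y ≈ 261

Weights sum to 6 + 6 + 8 + 9 + 7 + 2 + 4 = 42.
y-moment: 6·215 + 6·381 + 8·63 + 9·369 + 7·252 + 2·110 + 4·390 = 10945; centroid 10945/42 ≈ 260.60.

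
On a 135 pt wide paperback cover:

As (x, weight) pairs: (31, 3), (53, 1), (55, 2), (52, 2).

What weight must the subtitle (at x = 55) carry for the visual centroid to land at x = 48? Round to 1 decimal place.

w ≈ 3.4

Known weights sum to 3 + 1 + 2 + 2 = 8; their moment is 3·31 + 1·53 + 2·55 + 2·52 = 360.
Balance at x = 48 requires (360 + w·55) / (8 + w) = 48.
Rearranging, w·(55 − 48) = 48·8 − 360 = 24, so w ≈ 24/7 = 3.43.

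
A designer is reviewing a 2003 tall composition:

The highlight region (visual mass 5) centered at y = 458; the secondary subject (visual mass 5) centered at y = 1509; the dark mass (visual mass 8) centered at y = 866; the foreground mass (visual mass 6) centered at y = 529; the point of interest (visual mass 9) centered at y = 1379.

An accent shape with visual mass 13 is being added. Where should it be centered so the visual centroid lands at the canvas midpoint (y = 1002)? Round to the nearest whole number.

y ≈ 1057

With the accent shape, Σw becomes 5 + 5 + 8 + 6 + 9 + 13 = 46.
y: target moment 46×1002 = 46092; current 5·458 + 5·1509 + 8·866 + 6·529 + 9·1379 = 32348; the accent shape supplies 13744, so y = 13744/13 ≈ 1057.23.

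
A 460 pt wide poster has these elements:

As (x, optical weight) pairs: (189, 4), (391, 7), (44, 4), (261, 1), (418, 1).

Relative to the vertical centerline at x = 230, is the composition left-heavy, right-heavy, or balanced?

right-heavy

Weights sum to 4 + 7 + 4 + 1 + 1 = 17.
x: (4·189 + 7·391 + 4·44 + 1·261 + 1·418) / 17 = 4348 / 17 ≈ 255.76
Since 255.8 is right of 230, the composition reads right-heavy.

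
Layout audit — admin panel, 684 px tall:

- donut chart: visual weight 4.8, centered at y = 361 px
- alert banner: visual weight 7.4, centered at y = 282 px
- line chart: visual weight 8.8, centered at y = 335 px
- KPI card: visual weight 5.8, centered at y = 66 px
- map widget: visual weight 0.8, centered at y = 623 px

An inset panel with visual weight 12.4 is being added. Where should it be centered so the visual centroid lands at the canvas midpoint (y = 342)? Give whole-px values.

y ≈ 486

With the inset panel, Σw becomes 4.8 + 7.4 + 8.8 + 5.8 + 0.8 + 12.4 = 40.0.
y: target moment 40.0×342 = 13680.0; current 4.8·361 + 7.4·282 + 8.8·335 + 5.8·66 + 0.8·623 = 7648.8; the inset panel supplies 6031.2, so y = 6031.2/12.4 ≈ 486.39.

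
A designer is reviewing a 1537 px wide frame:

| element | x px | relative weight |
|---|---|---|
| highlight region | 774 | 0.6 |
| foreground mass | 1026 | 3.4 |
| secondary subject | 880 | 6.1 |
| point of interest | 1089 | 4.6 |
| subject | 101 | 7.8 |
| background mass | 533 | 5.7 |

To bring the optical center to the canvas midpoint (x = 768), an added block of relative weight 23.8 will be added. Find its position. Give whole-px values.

x ≈ 915

After adding the added block, total weight = 0.6 + 3.4 + 6.1 + 4.6 + 7.8 + 5.7 + 23.8 = 52.0.
Along x: (18156.1 + 23.8·x) / 52.0 = 768 (existing moment 0.6·774 + 3.4·1026 + 6.1·880 + 4.6·1089 + 7.8·101 + 5.7·533 = 18156.1) ⇒ x = (39936.0 − 18156.1) / 23.8 ≈ 915.12.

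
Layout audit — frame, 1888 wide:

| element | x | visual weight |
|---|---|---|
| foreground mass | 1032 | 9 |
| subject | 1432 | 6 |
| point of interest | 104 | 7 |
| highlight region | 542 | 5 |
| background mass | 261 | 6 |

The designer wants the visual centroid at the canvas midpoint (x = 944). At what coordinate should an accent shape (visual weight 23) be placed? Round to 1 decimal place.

x ≈ 1303.5

New total weight: (9 + 6 + 7 + 5 + 6) + 23 = 56.
Along x: (22884 + 23·x) / 56 = 944 (existing moment 9·1032 + 6·1432 + 7·104 + 5·542 + 6·261 = 22884) ⇒ x = (52864 − 22884) / 23 ≈ 1303.48.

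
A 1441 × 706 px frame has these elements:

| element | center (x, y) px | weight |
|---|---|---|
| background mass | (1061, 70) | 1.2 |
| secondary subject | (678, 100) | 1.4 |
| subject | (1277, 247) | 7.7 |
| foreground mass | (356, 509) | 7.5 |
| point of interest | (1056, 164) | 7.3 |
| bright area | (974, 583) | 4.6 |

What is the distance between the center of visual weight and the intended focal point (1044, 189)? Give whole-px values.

Total weight = 1.2 + 1.4 + 7.7 + 7.5 + 7.3 + 4.6 = 29.7.
Σw·x = 26914.5; x̄ = 26914.5/29.7 ≈ 906.21.
Σw·y = 9822.4; ȳ = 9822.4/29.7 ≈ 330.72.
From (1044, 189): dx = -137.79, dy = 141.72, so the distance is √(dx²+dy²) ≈ 197.66.

≈ 198 px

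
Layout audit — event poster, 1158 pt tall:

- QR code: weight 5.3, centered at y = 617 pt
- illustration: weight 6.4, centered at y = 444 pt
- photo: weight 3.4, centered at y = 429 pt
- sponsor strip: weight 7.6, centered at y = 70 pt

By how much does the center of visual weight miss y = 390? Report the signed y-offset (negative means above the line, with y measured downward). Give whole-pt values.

Weights sum to 5.3 + 6.4 + 3.4 + 7.6 = 22.7.
y: (5.3·617 + 6.4·444 + 3.4·429 + 7.6·70) / 22.7 = 8102.3 / 22.7 ≈ 356.93
Offset from y = 390: 356.93 − 390 ≈ -33.07.

≈ -33 pt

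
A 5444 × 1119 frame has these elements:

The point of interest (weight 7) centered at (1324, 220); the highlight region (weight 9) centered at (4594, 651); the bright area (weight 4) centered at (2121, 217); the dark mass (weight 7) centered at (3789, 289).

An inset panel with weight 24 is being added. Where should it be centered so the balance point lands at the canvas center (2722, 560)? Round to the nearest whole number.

New total weight: (7 + 9 + 4 + 7) + 24 = 51.
Along x: (85621 + 24·x) / 51 = 2722 (existing moment 7·1324 + 9·4594 + 4·2121 + 7·3789 = 85621) ⇒ x = (138822 − 85621) / 24 ≈ 2216.71.
Along y: (10290 + 24·y) / 51 = 560 (existing moment 7·220 + 9·651 + 4·217 + 7·289 = 10290) ⇒ y = (28560 − 10290) / 24 ≈ 761.25.

(2217, 761)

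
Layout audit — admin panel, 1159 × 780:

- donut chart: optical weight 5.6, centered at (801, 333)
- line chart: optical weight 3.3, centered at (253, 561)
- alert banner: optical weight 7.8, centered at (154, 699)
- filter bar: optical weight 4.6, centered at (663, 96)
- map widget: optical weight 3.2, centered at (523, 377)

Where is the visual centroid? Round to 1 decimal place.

(459.0, 441.5)

Weights sum to 5.6 + 3.3 + 7.8 + 4.6 + 3.2 = 24.5.
x: (5.6·801 + 3.3·253 + 7.8·154 + 4.6·663 + 3.2·523) / 24.5 = 11245.1 / 24.5 ≈ 458.98
y: (5.6·333 + 3.3·561 + 7.8·699 + 4.6·96 + 3.2·377) / 24.5 = 10816.3 / 24.5 ≈ 441.48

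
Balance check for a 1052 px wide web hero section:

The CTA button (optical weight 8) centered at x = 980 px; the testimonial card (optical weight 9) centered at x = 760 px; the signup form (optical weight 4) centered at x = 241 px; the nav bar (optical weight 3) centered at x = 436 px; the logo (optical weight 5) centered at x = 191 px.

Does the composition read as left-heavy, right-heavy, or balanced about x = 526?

Total weight = 8 + 9 + 4 + 3 + 5 = 29.
x-moment: 8·980 + 9·760 + 4·241 + 3·436 + 5·191 = 17907; centroid 17907/29 ≈ 617.48.
617.5 vs midline 526 → right-heavy.

right-heavy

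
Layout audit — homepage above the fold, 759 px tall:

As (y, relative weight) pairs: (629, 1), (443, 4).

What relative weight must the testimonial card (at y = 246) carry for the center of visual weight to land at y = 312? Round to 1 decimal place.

Fixed elements: Σw = 1 + 4 = 5, Σw·y = 1·629 + 4·443 = 2401.
For the centroid to hit 312: (2401 + w·246) / (5 + w) = 312.
So w = (312·5 − 2401)/(246 − 312) = -841/-66 ≈ 12.74.

w ≈ 12.7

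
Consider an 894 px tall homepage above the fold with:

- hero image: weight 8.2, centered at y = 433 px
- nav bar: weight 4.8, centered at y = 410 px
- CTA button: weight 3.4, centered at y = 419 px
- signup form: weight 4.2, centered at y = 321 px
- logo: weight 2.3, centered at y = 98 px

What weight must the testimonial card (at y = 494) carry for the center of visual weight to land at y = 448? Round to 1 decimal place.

w ≈ 37.9

Fixed elements: Σw = 8.2 + 4.8 + 3.4 + 4.2 + 2.3 = 22.9, Σw·y = 8.2·433 + 4.8·410 + 3.4·419 + 4.2·321 + 2.3·98 = 8516.8.
For the centroid to hit 448: (8516.8 + w·494) / (22.9 + w) = 448.
Solving: w = (448·22.9 − 8516.8) / (494 − 448) = 1742.4 / 46 ≈ 37.88.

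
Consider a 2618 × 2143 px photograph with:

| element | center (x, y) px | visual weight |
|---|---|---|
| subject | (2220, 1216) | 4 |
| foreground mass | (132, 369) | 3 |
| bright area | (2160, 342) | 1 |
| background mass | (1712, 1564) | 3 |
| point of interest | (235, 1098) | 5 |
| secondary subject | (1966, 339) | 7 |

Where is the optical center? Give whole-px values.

Σw = 4 + 3 + 1 + 3 + 5 + 7 = 23.
Σw·x = 31509; x̄ = 31509/23 ≈ 1369.96.
y: moment 18868 / weight 23 ≈ 820.35

(1370, 820)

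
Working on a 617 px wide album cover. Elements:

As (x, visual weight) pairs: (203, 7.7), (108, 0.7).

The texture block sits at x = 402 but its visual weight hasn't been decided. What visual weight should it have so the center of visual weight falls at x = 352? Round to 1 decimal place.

Known weights sum to 7.7 + 0.7 = 8.4; their moment is 7.7·203 + 0.7·108 = 1638.7.
Set Σw·x/Σw = 352: (1638.7 + 402w) = 352·(8.4 + w).
Rearranging, w·(402 − 352) = 352·8.4 − 1638.7 = 1318.1, so w ≈ 1318.1/50 = 26.36.

w ≈ 26.4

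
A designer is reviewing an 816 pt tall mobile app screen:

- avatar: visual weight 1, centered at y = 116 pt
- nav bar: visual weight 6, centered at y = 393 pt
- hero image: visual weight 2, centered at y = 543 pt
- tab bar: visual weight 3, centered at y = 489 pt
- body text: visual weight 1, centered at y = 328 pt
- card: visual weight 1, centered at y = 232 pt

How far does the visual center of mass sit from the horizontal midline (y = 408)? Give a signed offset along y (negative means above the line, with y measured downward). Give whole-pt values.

Weights sum to 1 + 6 + 2 + 3 + 1 + 1 = 14.
y-moment: 1·116 + 6·393 + 2·543 + 3·489 + 1·328 + 1·232 = 5587; centroid 5587/14 ≈ 399.07.
Difference: 399.07 − 408 ≈ -8.93.

≈ -9 pt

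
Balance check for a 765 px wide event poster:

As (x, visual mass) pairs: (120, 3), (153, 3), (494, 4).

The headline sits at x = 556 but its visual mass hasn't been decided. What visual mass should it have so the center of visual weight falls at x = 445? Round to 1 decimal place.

w ≈ 14.9

Existing Σw = 10 (3 + 3 + 4); existing moment 3·120 + 3·153 + 4·494 = 2795.
Set Σw·x/Σw = 445: (2795 + 556w) = 445·(10 + w).
Rearranging, w·(556 − 445) = 445·10 − 2795 = 1655, so w ≈ 1655/111 = 14.91.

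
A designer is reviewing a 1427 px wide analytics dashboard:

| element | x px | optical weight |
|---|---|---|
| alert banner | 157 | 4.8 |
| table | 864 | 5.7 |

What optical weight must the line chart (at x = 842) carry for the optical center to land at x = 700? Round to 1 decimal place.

Existing Σw = 10.5 (4.8 + 5.7); existing moment 4.8·157 + 5.7·864 = 5678.4.
Set Σw·x/Σw = 700: (5678.4 + 842w) = 700·(10.5 + w).
Rearranging, w·(842 − 700) = 700·10.5 − 5678.4 = 1671.6, so w ≈ 1671.6/142 = 11.77.

w ≈ 11.8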